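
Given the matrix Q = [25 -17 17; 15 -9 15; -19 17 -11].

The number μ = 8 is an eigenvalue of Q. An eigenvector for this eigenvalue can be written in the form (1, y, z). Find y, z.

0, -1

We need (Q - 8I)v = 0.
Q - 8I = [[17, -17, 17], [15, -17, 15], [-19, 17, -19]].
Row 1: (17)·1 + (-17)·y + (17)·z = 0
Row 2: (15)·1 + (-17)·y + (15)·z = 0
Row 3: (-19)·1 + (17)·y + (-19)·z = 0
Solving gives y = 0, z = -1.
Check: Q·(1, 0, -1) = (8, 0, -8) = 8·(1, 0, -1).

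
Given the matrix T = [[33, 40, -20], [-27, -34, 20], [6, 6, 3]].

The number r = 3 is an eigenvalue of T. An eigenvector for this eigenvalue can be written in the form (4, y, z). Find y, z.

We need (T - 3I)v = 0.
T - 3I = [[30, 40, -20], [-27, -37, 20], [6, 6, 0]].
Row 1: (30)·4 + (40)·y + (-20)·z = 0
Row 2: (-27)·4 + (-37)·y + (20)·z = 0
Row 3: (6)·4 + (6)·y + (0)·z = 0
Solving gives y = -4, z = -2.
Check: T·(4, -4, -2) = (12, -12, -6) = 3·(4, -4, -2).

-4, -2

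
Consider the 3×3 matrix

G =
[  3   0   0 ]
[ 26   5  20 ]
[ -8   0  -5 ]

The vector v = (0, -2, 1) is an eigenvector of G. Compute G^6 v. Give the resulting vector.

(0, -31250, 15625)

First find the eigenvalue: Gv = (0, 10, -5) = -5·(0, -2, 1), so λ = -5.
Then G^6 v = λ^6·v = (-5)^6·(0, -2, 1) = 15625·(0, -2, 1) = (0, -31250, 15625).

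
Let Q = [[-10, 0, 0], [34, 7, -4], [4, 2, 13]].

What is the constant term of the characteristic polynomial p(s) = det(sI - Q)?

990

p(0) = det(0·I − Q) = det(−Q) = (−1)^3·det(Q).
det(Q) = -990, so p(0) = 990.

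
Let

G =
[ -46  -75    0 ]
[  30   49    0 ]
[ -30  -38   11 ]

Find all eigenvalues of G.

-1, 4, 11

Compute the characteristic polynomial p(r) = det(rI - G).
Expanding along the first row, p(r) = r^3 - 14r^2 + 29r + 44.
Since p(4) = 0, r = 4 is a root.
Dividing by (r - 4) leaves r^2 - 10r - 11.
The quadratic factors as (r + 1)·(r - 11).
Eigenvalues: -1, 4, 11.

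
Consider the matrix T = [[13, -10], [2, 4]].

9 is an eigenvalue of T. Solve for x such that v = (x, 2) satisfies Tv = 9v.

5

We need (T - 9I)v = 0.
T - 9I = [[4, -10], [2, -5]].
Row 1: (4)·x + (-10)·2 = 0
Row 2: (2)·x + (-5)·2 = 0
Solving gives x = 5.
Check: T·(5, 2) = (45, 18) = 9·(5, 2).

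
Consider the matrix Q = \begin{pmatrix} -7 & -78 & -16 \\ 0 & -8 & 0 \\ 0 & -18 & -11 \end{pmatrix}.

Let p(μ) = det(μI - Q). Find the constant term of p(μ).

616

p(μ) = μ^3 + 26μ^2 + 221μ + 616.
The constant term is 616.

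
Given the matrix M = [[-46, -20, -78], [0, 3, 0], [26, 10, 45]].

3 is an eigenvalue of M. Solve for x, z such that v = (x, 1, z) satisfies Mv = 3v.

-2, 1

We need (M - 3I)v = 0.
M - 3I = [[-49, -20, -78], [0, 0, 0], [26, 10, 42]].
Row 1: (-49)·x + (-20)·1 + (-78)·z = 0
Row 2: (0)·x + (0)·1 + (0)·z = 0
Row 3: (26)·x + (10)·1 + (42)·z = 0
Solving gives x = -2, z = 1.
Check: M·(-2, 1, 1) = (-6, 3, 3) = 3·(-2, 1, 1).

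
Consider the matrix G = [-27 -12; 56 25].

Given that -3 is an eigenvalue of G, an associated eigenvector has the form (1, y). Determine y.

We need (G + 3I)v = 0.
G + 3I = [[-24, -12], [56, 28]].
Row 1: (-24)·1 + (-12)·y = 0
Row 2: (56)·1 + (28)·y = 0
Solving gives y = -2.
Check: G·(1, -2) = (-3, 6) = -3·(1, -2).

-2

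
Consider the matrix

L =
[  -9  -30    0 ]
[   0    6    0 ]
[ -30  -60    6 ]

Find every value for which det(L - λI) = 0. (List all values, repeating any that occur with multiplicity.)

-9, 6, 6

Compute the characteristic polynomial p(s) = det(sI - L).
Cofactor expansion gives p(s) = s^3 - 3s^2 - 72s + 324.
Rational-root test: s = 6 gives p(6) = 0.
Dividing by (s - 6) leaves s^2 + 3s - 54.
The quadratic factors as (s + 9)·(s - 6).
Eigenvalues: -9, 6, 6.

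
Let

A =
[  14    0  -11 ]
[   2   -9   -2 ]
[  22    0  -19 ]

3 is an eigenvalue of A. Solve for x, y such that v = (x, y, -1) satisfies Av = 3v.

-1, 0

We need (A - 3I)v = 0.
A - 3I = [[11, 0, -11], [2, -12, -2], [22, 0, -22]].
Row 1: (11)·x + (0)·y + (-11)·-1 = 0
Row 2: (2)·x + (-12)·y + (-2)·-1 = 0
Row 3: (22)·x + (0)·y + (-22)·-1 = 0
Solving gives x = -1, y = 0.
Check: A·(-1, 0, -1) = (-3, 0, -3) = 3·(-1, 0, -1).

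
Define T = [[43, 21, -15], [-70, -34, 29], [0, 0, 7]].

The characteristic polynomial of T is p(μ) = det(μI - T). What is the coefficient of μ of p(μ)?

71

p(μ) = μ^3 - 16μ^2 + 71μ - 56.
The coefficient of μ is 71.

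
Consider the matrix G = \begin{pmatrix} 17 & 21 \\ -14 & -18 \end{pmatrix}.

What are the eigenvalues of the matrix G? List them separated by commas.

det(G - lambda·I) = (17 - lambda)(-18 - lambda) - (21)·(-14) = lambda^2 + lambda - 12.
This factors as (lambda + 4)·(lambda - 3) = 0.
Eigenvalues: -4, 3.

-4, 3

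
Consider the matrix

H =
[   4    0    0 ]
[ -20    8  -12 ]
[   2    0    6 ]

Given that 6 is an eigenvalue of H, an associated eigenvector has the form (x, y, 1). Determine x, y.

0, 6

We need (H - 6I)v = 0.
H - 6I = [[-2, 0, 0], [-20, 2, -12], [2, 0, 0]].
Row 1: (-2)·x + (0)·y + (0)·1 = 0
Row 2: (-20)·x + (2)·y + (-12)·1 = 0
Row 3: (2)·x + (0)·y + (0)·1 = 0
Solving gives x = 0, y = 6.
Check: H·(0, 6, 1) = (0, 36, 6) = 6·(0, 6, 1).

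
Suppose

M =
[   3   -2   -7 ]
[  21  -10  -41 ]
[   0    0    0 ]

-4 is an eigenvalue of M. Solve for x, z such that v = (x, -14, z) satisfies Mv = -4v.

We need (M + 4I)v = 0.
M + 4I = [[7, -2, -7], [21, -6, -41], [0, 0, 4]].
Row 1: (7)·x + (-2)·-14 + (-7)·z = 0
Row 2: (21)·x + (-6)·-14 + (-41)·z = 0
Row 3: (0)·x + (0)·-14 + (4)·z = 0
Solving gives x = -4, z = 0.
Check: M·(-4, -14, 0) = (16, 56, 0) = -4·(-4, -14, 0).

-4, 0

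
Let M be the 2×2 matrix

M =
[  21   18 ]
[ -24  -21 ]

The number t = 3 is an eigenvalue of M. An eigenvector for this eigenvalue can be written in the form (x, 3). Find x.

-3

We need (M - 3I)v = 0.
M - 3I = [[18, 18], [-24, -24]].
Row 1: (18)·x + (18)·3 = 0
Row 2: (-24)·x + (-24)·3 = 0
Solving gives x = -3.
Check: M·(-3, 3) = (-9, 9) = 3·(-3, 3).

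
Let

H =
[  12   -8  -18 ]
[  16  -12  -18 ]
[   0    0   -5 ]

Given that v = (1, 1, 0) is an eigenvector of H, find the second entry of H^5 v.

First find the eigenvalue: Hv = (4, 4, 0) = 4·(1, 1, 0), so λ = 4.
Then H^5 v = λ^5·v = 4^5·(1, 1, 0) = 1024·(1, 1, 0) = (1024, 1024, 0).

1024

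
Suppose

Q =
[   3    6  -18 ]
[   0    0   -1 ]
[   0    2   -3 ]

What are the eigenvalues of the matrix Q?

-2, -1, 3

The characteristic polynomial is p(λ) = det(λI - Q).
Cofactor expansion gives p(λ) = λ^3 - 7λ - 6.
Rational-root test: λ = -1 gives p(-1) = 0.
Dividing by (λ + 1) leaves λ^2 - λ - 6.
The quadratic factors as (λ + 2)·(λ - 3).
Eigenvalues: -2, -1, 3.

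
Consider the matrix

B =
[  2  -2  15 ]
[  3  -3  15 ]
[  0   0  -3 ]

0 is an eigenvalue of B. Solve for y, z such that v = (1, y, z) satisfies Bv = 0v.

We need (B)v = 0.
B = [[2, -2, 15], [3, -3, 15], [0, 0, -3]].
Row 1: (2)·1 + (-2)·y + (15)·z = 0
Row 2: (3)·1 + (-3)·y + (15)·z = 0
Row 3: (0)·1 + (0)·y + (-3)·z = 0
Solving gives y = 1, z = 0.
Check: B·(1, 1, 0) = (0, 0, 0) = 0·(1, 1, 0).

1, 0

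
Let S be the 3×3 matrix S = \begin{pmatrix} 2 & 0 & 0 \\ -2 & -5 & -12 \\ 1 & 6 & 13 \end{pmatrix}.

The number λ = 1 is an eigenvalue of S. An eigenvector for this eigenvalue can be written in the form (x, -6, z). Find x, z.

We need (S - 1I)v = 0.
S - 1I = [[1, 0, 0], [-2, -6, -12], [1, 6, 12]].
Row 1: (1)·x + (0)·-6 + (0)·z = 0
Row 2: (-2)·x + (-6)·-6 + (-12)·z = 0
Row 3: (1)·x + (6)·-6 + (12)·z = 0
Solving gives x = 0, z = 3.
Check: S·(0, -6, 3) = (0, -6, 3) = 1·(0, -6, 3).

0, 3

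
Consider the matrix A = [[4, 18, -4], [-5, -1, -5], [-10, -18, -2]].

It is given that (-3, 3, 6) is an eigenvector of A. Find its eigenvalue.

Compute Av: A·(-3, 3, 6) = (18, -18, -36).
Since Av = λv, compare component 1: 18 = λ·-3, so λ = -6.

-6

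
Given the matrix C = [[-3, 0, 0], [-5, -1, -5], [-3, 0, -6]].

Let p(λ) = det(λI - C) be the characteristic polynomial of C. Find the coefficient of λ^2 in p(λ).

10

The coefficient of λ^2 of det(λI - C) is −trace(C).
trace(C) = (-3) + (-1) + (-6) = -10, so the coefficient is 10.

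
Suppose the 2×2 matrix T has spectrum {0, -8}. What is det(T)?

0

det(T) is the product of the eigenvalues: (0) · (-8) = 0.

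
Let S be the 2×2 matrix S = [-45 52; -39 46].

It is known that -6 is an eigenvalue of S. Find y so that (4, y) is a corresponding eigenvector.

3

We need (S + 6I)v = 0.
S + 6I = [[-39, 52], [-39, 52]].
Row 1: (-39)·4 + (52)·y = 0
Row 2: (-39)·4 + (52)·y = 0
Solving gives y = 3.
Check: S·(4, 3) = (-24, -18) = -6·(4, 3).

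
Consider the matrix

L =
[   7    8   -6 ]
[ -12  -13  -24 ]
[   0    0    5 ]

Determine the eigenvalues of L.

Compute the characteristic polynomial p(λ) = det(λI - L).
Cofactor expansion gives p(λ) = λ^3 + λ^2 - 25λ - 25.
Rational-root test: λ = -1 gives p(-1) = 0.
Dividing by (λ + 1) leaves λ^2 - 25.
The quadratic factors as (λ + 5)·(λ - 5).
Eigenvalues: -5, -1, 5.

-5, -1, 5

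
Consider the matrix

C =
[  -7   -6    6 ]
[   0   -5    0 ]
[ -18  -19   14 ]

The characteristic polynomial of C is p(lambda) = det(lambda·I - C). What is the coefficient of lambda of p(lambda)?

p(lambda) = lambda^3 - 2·lambda^2 - 25·lambda + 50.
The coefficient of lambda is -25.

-25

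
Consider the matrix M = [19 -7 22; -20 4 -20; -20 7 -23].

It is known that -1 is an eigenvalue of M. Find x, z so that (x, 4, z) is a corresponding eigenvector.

We need (M + 1I)v = 0.
M + 1I = [[20, -7, 22], [-20, 5, -20], [-20, 7, -22]].
Row 1: (20)·x + (-7)·4 + (22)·z = 0
Row 2: (-20)·x + (5)·4 + (-20)·z = 0
Row 3: (-20)·x + (7)·4 + (-22)·z = 0
Solving gives x = -3, z = 4.
Check: M·(-3, 4, 4) = (3, -4, -4) = -1·(-3, 4, 4).

-3, 4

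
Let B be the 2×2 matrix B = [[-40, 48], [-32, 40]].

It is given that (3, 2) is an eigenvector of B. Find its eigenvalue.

-8

Compute Bv: B·(3, 2) = (-24, -16).
Since Bv = λv, compare component 1: -24 = λ·3, so λ = -8.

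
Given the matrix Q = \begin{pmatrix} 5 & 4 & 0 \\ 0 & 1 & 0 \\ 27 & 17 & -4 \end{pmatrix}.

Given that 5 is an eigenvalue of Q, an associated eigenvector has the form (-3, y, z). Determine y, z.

We need (Q - 5I)v = 0.
Q - 5I = [[0, 4, 0], [0, -4, 0], [27, 17, -9]].
Row 1: (0)·-3 + (4)·y + (0)·z = 0
Row 2: (0)·-3 + (-4)·y + (0)·z = 0
Row 3: (27)·-3 + (17)·y + (-9)·z = 0
Solving gives y = 0, z = -9.
Check: Q·(-3, 0, -9) = (-15, 0, -45) = 5·(-3, 0, -9).

0, -9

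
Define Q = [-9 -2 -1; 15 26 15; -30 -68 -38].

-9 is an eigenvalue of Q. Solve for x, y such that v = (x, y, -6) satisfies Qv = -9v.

-1, 3

We need (Q + 9I)v = 0.
Q + 9I = [[0, -2, -1], [15, 35, 15], [-30, -68, -29]].
Row 1: (0)·x + (-2)·y + (-1)·-6 = 0
Row 2: (15)·x + (35)·y + (15)·-6 = 0
Row 3: (-30)·x + (-68)·y + (-29)·-6 = 0
Solving gives x = -1, y = 3.
Check: Q·(-1, 3, -6) = (9, -27, 54) = -9·(-1, 3, -6).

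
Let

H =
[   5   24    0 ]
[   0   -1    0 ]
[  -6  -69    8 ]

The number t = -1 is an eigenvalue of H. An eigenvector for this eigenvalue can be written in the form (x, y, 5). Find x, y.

-4, 1

We need (H + 1I)v = 0.
H + 1I = [[6, 24, 0], [0, 0, 0], [-6, -69, 9]].
Row 1: (6)·x + (24)·y + (0)·5 = 0
Row 2: (0)·x + (0)·y + (0)·5 = 0
Row 3: (-6)·x + (-69)·y + (9)·5 = 0
Solving gives x = -4, y = 1.
Check: H·(-4, 1, 5) = (4, -1, -5) = -1·(-4, 1, 5).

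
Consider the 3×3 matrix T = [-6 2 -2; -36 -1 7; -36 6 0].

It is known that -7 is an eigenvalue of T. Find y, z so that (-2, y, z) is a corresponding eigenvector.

-5, -6

We need (T + 7I)v = 0.
T + 7I = [[1, 2, -2], [-36, 6, 7], [-36, 6, 7]].
Row 1: (1)·-2 + (2)·y + (-2)·z = 0
Row 2: (-36)·-2 + (6)·y + (7)·z = 0
Row 3: (-36)·-2 + (6)·y + (7)·z = 0
Solving gives y = -5, z = -6.
Check: T·(-2, -5, -6) = (14, 35, 42) = -7·(-2, -5, -6).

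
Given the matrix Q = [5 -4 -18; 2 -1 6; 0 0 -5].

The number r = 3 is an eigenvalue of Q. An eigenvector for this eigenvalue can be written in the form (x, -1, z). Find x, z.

We need (Q - 3I)v = 0.
Q - 3I = [[2, -4, -18], [2, -4, 6], [0, 0, -8]].
Row 1: (2)·x + (-4)·-1 + (-18)·z = 0
Row 2: (2)·x + (-4)·-1 + (6)·z = 0
Row 3: (0)·x + (0)·-1 + (-8)·z = 0
Solving gives x = -2, z = 0.
Check: Q·(-2, -1, 0) = (-6, -3, 0) = 3·(-2, -1, 0).

-2, 0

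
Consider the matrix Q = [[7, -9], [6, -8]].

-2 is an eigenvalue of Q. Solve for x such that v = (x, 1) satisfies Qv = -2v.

We need (Q + 2I)v = 0.
Q + 2I = [[9, -9], [6, -6]].
Row 1: (9)·x + (-9)·1 = 0
Row 2: (6)·x + (-6)·1 = 0
Solving gives x = 1.
Check: Q·(1, 1) = (-2, -2) = -2·(1, 1).

1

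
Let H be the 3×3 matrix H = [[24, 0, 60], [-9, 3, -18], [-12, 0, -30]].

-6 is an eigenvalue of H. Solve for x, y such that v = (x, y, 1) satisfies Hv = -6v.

We need (H + 6I)v = 0.
H + 6I = [[30, 0, 60], [-9, 9, -18], [-12, 0, -24]].
Row 1: (30)·x + (0)·y + (60)·1 = 0
Row 2: (-9)·x + (9)·y + (-18)·1 = 0
Row 3: (-12)·x + (0)·y + (-24)·1 = 0
Solving gives x = -2, y = 0.
Check: H·(-2, 0, 1) = (12, 0, -6) = -6·(-2, 0, 1).

-2, 0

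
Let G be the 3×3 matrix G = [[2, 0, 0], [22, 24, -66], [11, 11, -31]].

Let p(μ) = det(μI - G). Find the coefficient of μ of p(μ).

p(μ) = μ^3 + 5μ^2 - 32μ + 36.
The coefficient of μ is -32.

-32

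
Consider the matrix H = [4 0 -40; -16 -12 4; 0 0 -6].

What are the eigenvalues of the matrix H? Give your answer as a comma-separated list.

-12, -6, 4

Compute the characteristic polynomial p(t) = det(tI - H).
Expanding the 3×3 determinant: p(t) = t^3 + 14t^2 - 288.
Rational-root test: t = 4 gives p(4) = 0.
Factor out (t - 4): p(t) = (t - 4)·(t^2 + 18t + 72).
The quadratic factors as (t + 12)·(t + 6).
Eigenvalues: -12, -6, 4.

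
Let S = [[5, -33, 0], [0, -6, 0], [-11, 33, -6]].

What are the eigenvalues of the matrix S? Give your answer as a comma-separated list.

Set up det(λI - S) = 0.
Expanding along the first row, p(λ) = λ^3 + 7λ^2 - 24λ - 180.
Try λ = 5: p(5) = 0, so 5 is a root.
Dividing by (λ - 5) leaves λ^2 + 12λ + 36.
The quadratic factor is (λ + 6)^2.
Eigenvalues: -6, -6, 5.

-6, -6, 5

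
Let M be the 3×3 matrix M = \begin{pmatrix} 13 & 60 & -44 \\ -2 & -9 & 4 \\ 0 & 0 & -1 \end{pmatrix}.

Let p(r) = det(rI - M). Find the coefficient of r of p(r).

p(r) = r^3 - 3r^2 - r + 3.
The coefficient of r is -1.

-1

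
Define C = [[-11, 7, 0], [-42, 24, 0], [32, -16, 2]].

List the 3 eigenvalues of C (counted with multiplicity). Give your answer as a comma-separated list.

The characteristic polynomial is p(λ) = det(λI - C).
Expanding along the first row, p(λ) = λ^3 - 15λ^2 + 56λ - 60.
Since p(3) = 0, λ = 3 is a root.
Factor out (λ - 3): p(λ) = (λ - 3)·(λ^2 - 12λ + 20).
The quadratic factors as (λ - 2)·(λ - 10).
Eigenvalues: 2, 3, 10.

2, 3, 10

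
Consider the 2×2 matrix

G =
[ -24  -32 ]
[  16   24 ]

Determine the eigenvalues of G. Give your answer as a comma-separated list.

det(G - μI) = (-24 - μ)(24 - μ) - (-32)·(16) = μ^2 - 64.
This factors as (μ + 8)·(μ - 8) = 0.
Eigenvalues: -8, 8.

-8, 8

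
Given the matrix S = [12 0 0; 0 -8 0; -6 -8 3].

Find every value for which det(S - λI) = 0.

-8, 3, 12

S is lower triangular, so its eigenvalues are the diagonal entries.
Diagonal: 12, -8, 3.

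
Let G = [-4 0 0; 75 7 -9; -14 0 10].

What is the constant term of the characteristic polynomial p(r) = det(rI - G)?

p(0) = det(0·I − G) = det(−G) = (−1)^3·det(G).
det(G) = -280, so p(0) = 280.

280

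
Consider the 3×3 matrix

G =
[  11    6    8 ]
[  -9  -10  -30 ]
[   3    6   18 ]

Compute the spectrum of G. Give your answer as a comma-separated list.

The characteristic polynomial is p(t) = det(tI - G).
Expanding the 3×3 determinant: p(t) = t^3 - 19t^2 + 118t - 240.
Since p(5) = 0, t = 5 is a root.
Factor out (t - 5): p(t) = (t - 5)·(t^2 - 14t + 48).
The quadratic factors as (t - 6)·(t - 8).
Eigenvalues: 5, 6, 8.

5, 6, 8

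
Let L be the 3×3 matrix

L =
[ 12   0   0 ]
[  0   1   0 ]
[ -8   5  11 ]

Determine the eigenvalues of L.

1, 11, 12

L is lower triangular, so its eigenvalues are the diagonal entries.
Diagonal: 12, 1, 11.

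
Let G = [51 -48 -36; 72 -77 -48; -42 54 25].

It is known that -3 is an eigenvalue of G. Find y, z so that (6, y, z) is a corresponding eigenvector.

We need (G + 3I)v = 0.
G + 3I = [[54, -48, -36], [72, -74, -48], [-42, 54, 28]].
Row 1: (54)·6 + (-48)·y + (-36)·z = 0
Row 2: (72)·6 + (-74)·y + (-48)·z = 0
Row 3: (-42)·6 + (54)·y + (28)·z = 0
Solving gives y = 0, z = 9.
Check: G·(6, 0, 9) = (-18, 0, -27) = -3·(6, 0, 9).

0, 9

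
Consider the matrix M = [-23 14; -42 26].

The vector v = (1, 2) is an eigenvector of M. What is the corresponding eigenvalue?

5

Compute Mv: M·(1, 2) = (5, 10).
Since Mv = λv, compare component 1: 5 = λ·1, so λ = 5.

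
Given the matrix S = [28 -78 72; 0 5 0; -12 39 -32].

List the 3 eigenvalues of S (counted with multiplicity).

Compute the characteristic polynomial p(λ) = det(λI - S).
Cofactor expansion gives p(λ) = λ^3 - λ^2 - 52λ + 160.
Since p(-8) = 0, λ = -8 is a root.
Factor out (λ + 8): p(λ) = (λ + 8)·(λ^2 - 9λ + 20).
The quadratic factors as (λ - 4)·(λ - 5).
Eigenvalues: -8, 4, 5.

-8, 4, 5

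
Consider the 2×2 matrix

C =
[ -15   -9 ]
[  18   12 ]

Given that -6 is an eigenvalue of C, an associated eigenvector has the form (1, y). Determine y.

We need (C + 6I)v = 0.
C + 6I = [[-9, -9], [18, 18]].
Row 1: (-9)·1 + (-9)·y = 0
Row 2: (18)·1 + (18)·y = 0
Solving gives y = -1.
Check: C·(1, -1) = (-6, 6) = -6·(1, -1).

-1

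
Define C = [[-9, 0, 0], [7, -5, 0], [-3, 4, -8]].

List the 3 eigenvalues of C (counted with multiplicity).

-9, -8, -5

C is lower triangular, so its eigenvalues are the diagonal entries.
Diagonal: -9, -5, -8.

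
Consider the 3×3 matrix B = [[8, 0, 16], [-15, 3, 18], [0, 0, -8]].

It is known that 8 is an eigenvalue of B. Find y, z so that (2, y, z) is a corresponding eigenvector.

We need (B - 8I)v = 0.
B - 8I = [[0, 0, 16], [-15, -5, 18], [0, 0, -16]].
Row 1: (0)·2 + (0)·y + (16)·z = 0
Row 2: (-15)·2 + (-5)·y + (18)·z = 0
Row 3: (0)·2 + (0)·y + (-16)·z = 0
Solving gives y = -6, z = 0.
Check: B·(2, -6, 0) = (16, -48, 0) = 8·(2, -6, 0).

-6, 0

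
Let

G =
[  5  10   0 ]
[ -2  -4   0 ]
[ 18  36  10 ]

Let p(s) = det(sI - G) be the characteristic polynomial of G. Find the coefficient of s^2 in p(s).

The coefficient of s^2 of det(sI - G) is −trace(G).
trace(G) = (5) + (-4) + (10) = 11, so the coefficient is -11.

-11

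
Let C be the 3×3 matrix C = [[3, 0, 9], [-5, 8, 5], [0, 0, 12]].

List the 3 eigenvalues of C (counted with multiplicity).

Set up det(tI - C) = 0.
Expanding the 3×3 determinant: p(t) = t^3 - 23t^2 + 156t - 288.
Since p(12) = 0, t = 12 is a root.
Dividing by (t - 12) leaves t^2 - 11t + 24.
The quadratic factors as (t - 3)·(t - 8).
Eigenvalues: 3, 8, 12.

3, 8, 12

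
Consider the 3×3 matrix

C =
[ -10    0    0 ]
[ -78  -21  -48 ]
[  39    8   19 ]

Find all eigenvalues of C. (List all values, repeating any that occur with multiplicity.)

Compute the characteristic polynomial p(λ) = det(λI - C).
Expanding the 3×3 determinant: p(λ) = λ^3 + 12λ^2 + 5λ - 150.
Try λ = 3: p(3) = 0, so 3 is a root.
Factor out (λ - 3): p(λ) = (λ - 3)·(λ^2 + 15λ + 50).
The quadratic factors as (λ + 10)·(λ + 5).
Eigenvalues: -10, -5, 3.

-10, -5, 3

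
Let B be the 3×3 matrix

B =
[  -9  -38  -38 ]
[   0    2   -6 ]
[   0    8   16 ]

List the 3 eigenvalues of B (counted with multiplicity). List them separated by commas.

-9, 8, 10

The characteristic polynomial is p(lambda) = det(lambda·I - B).
Expanding the 3×3 determinant: p(lambda) = lambda^3 - 9·lambda^2 - 82·lambda + 720.
Since p(8) = 0, lambda = 8 is a root.
Dividing by (lambda - 8) leaves lambda^2 - lambda - 90.
The quadratic factors as (lambda + 9)·(lambda - 10).
Eigenvalues: -9, 8, 10.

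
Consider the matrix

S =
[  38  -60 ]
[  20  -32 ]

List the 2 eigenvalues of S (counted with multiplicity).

det(S - λI) = (38 - λ)(-32 - λ) - (-60)·(20) = λ^2 - 6λ - 16.
This factors as (λ + 2)·(λ - 8) = 0.
Eigenvalues: -2, 8.

-2, 8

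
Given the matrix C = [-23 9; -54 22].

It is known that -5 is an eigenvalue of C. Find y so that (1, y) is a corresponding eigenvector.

2

We need (C + 5I)v = 0.
C + 5I = [[-18, 9], [-54, 27]].
Row 1: (-18)·1 + (9)·y = 0
Row 2: (-54)·1 + (27)·y = 0
Solving gives y = 2.
Check: C·(1, 2) = (-5, -10) = -5·(1, 2).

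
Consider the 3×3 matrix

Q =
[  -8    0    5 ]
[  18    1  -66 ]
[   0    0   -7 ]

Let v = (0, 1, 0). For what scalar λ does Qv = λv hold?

Compute Qv: Q·(0, 1, 0) = (0, 1, 0).
Since Qv = λv, compare component 2: 1 = λ·1, so λ = 1.

1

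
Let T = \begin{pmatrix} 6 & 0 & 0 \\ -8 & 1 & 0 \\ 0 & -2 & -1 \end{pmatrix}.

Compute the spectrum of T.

-1, 1, 6

T is lower triangular, so its eigenvalues are the diagonal entries.
Diagonal: 6, 1, -1.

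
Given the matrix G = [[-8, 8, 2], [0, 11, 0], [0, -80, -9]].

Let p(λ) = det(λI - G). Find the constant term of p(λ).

p(λ) = λ^3 + 6λ^2 - 115λ - 792.
The constant term is -792.

-792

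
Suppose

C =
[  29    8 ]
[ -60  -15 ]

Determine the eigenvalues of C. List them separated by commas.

det(C - sI) = (29 - s)(-15 - s) - (8)·(-60) = s^2 - 14s + 45.
This factors as (s - 5)·(s - 9) = 0.
Eigenvalues: 5, 9.

5, 9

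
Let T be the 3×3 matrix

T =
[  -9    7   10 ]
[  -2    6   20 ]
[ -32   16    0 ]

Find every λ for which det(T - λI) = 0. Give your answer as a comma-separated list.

-8, 0, 5

The characteristic polynomial is p(μ) = det(μI - T).
Cofactor expansion gives p(μ) = μ^3 + 3μ^2 - 40μ.
Try μ = 5: p(5) = 0, so 5 is a root.
Factor out (μ - 5): p(μ) = (μ - 5)·(μ^2 + 8μ).
The quadratic factors as (μ + 8)·μ.
Eigenvalues: -8, 0, 5.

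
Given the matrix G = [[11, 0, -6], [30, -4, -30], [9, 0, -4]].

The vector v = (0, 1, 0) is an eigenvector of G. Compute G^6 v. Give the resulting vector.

(0, 4096, 0)

First find the eigenvalue: Gv = (0, -4, 0) = -4·(0, 1, 0), so λ = -4.
Then G^6 v = λ^6·v = (-4)^6·(0, 1, 0) = 4096·(0, 1, 0) = (0, 4096, 0).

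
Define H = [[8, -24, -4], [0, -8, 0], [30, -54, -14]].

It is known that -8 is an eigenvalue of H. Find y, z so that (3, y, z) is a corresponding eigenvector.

We need (H + 8I)v = 0.
H + 8I = [[16, -24, -4], [0, 0, 0], [30, -54, -6]].
Row 1: (16)·3 + (-24)·y + (-4)·z = 0
Row 2: (0)·3 + (0)·y + (0)·z = 0
Row 3: (30)·3 + (-54)·y + (-6)·z = 0
Solving gives y = 1, z = 6.
Check: H·(3, 1, 6) = (-24, -8, -48) = -8·(3, 1, 6).

1, 6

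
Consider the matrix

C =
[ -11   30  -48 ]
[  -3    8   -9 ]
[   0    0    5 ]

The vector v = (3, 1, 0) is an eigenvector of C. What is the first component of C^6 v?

First find the eigenvalue: Cv = (-3, -1, 0) = -1·(3, 1, 0), so λ = -1.
Then C^6 v = λ^6·v = (-1)^6·(3, 1, 0) = 1·(3, 1, 0) = (3, 1, 0).

3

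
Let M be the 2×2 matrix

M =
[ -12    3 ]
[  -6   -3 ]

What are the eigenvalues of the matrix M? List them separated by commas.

-9, -6

det(M - rI) = (-12 - r)(-3 - r) - (3)·(-6) = r^2 + 15r + 54.
This factors as (r + 9)·(r + 6) = 0.
Eigenvalues: -9, -6.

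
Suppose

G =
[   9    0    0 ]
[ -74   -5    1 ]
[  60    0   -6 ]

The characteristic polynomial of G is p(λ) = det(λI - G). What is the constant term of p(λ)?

p(λ) = λ^3 + 2λ^2 - 69λ - 270.
The constant term is -270.

-270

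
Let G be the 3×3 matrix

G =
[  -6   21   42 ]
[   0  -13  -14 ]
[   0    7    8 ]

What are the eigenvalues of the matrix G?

-6, -6, 1

The characteristic polynomial is p(lambda) = det(lambda·I - G).
Cofactor expansion gives p(lambda) = lambda^3 + 11·lambda^2 + 24·lambda - 36.
Try lambda = -6: p(-6) = 0, so -6 is a root.
Factor out (lambda + 6): p(lambda) = (lambda + 6)·(lambda^2 + 5·lambda - 6).
The quadratic factors as (lambda + 6)·(lambda - 1).
Eigenvalues: -6, -6, 1.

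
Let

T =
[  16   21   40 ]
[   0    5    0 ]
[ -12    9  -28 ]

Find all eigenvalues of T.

Set up det(tI - T) = 0.
Cofactor expansion gives p(t) = t^3 + 7t^2 - 28t - 160.
Since p(-4) = 0, t = -4 is a root.
Dividing by (t + 4) leaves t^2 + 3t - 40.
The quadratic factors as (t + 8)·(t - 5).
Eigenvalues: -8, -4, 5.

-8, -4, 5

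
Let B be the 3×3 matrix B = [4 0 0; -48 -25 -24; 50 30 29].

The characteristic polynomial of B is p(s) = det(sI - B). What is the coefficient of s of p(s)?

p(s) = s^3 - 8s^2 + 11s + 20.
The coefficient of s is 11.

11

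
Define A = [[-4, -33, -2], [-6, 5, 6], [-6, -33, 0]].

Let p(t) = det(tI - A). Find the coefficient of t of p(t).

p(t) = t^3 - t^2 - 32t + 60.
The coefficient of t is -32.

-32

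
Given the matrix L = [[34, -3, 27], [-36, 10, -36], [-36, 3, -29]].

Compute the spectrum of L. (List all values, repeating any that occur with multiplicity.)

Set up det(lambda·I - L) = 0.
Expanding along the first row, p(lambda) = lambda^3 - 15·lambda^2 + 36·lambda + 140.
Since p(7) = 0, lambda = 7 is a root.
Dividing by (lambda - 7) leaves lambda^2 - 8·lambda - 20.
The quadratic factors as (lambda + 2)·(lambda - 10).
Eigenvalues: -2, 7, 10.

-2, 7, 10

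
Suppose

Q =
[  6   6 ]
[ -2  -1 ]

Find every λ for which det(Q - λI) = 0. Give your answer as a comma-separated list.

2, 3

det(Q - λI) = (6 - λ)(-1 - λ) - (6)·(-2) = λ^2 - 5λ + 6.
This factors as (λ - 2)·(λ - 3) = 0.
Eigenvalues: 2, 3.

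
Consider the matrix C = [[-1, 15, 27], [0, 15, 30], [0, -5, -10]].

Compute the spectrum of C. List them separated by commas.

-1, 0, 5

Set up det(lambda·I - C) = 0.
Cofactor expansion gives p(lambda) = lambda^3 - 4·lambda^2 - 5·lambda.
Rational-root test: lambda = 0 gives p(0) = 0.
Dividing by lambda leaves lambda^2 - 4·lambda - 5.
The quadratic factors as (lambda + 1)·(lambda - 5).
Eigenvalues: -1, 0, 5.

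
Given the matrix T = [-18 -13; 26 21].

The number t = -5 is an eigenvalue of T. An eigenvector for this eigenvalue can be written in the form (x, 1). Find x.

-1

We need (T + 5I)v = 0.
T + 5I = [[-13, -13], [26, 26]].
Row 1: (-13)·x + (-13)·1 = 0
Row 2: (26)·x + (26)·1 = 0
Solving gives x = -1.
Check: T·(-1, 1) = (5, -5) = -5·(-1, 1).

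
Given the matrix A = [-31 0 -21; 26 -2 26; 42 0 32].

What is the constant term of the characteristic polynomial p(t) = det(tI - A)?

p(0) = det(0·I − A) = det(−A) = (−1)^3·det(A).
det(A) = 220, so p(0) = -220.

-220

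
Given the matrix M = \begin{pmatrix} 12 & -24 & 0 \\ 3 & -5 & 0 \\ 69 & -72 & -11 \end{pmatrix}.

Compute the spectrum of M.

Compute the characteristic polynomial p(t) = det(tI - M).
Expanding along the first row, p(t) = t^3 + 4t^2 - 65t + 132.
Rational-root test: t = -11 gives p(-11) = 0.
Dividing by (t + 11) leaves t^2 - 7t + 12.
The quadratic factors as (t - 3)·(t - 4).
Eigenvalues: -11, 3, 4.

-11, 3, 4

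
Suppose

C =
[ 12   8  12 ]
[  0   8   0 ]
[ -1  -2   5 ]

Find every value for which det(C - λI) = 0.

8, 8, 9

Set up det(λI - C) = 0.
Expanding along the first row, p(λ) = λ^3 - 25λ^2 + 208λ - 576.
Since p(9) = 0, λ = 9 is a root.
Factor out (λ - 9): p(λ) = (λ - 9)·(λ^2 - 16λ + 64).
The quadratic factor is (λ - 8)^2.
Eigenvalues: 8, 8, 9.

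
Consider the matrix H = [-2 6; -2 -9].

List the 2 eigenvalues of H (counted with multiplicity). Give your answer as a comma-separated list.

-6, -5

det(H - tI) = (-2 - t)(-9 - t) - (6)·(-2) = t^2 + 11t + 30.
This factors as (t + 6)·(t + 5) = 0.
Eigenvalues: -6, -5.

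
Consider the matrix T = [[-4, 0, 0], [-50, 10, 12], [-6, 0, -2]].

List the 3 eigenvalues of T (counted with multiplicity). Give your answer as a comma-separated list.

-4, -2, 10

Set up det(λI - T) = 0.
Expanding the 3×3 determinant: p(λ) = λ^3 - 4λ^2 - 52λ - 80.
Since p(-2) = 0, λ = -2 is a root.
Dividing by (λ + 2) leaves λ^2 - 6λ - 40.
The quadratic factors as (λ + 4)·(λ - 10).
Eigenvalues: -4, -2, 10.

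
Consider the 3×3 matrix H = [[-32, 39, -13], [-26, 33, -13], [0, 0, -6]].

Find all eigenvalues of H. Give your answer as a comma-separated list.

-6, -6, 7

Set up det(λI - H) = 0.
Expanding along the first row, p(λ) = λ^3 + 5λ^2 - 48λ - 252.
Since p(7) = 0, λ = 7 is a root.
Dividing by (λ - 7) leaves λ^2 + 12λ + 36.
The quadratic factor is (λ + 6)^2.
Eigenvalues: -6, -6, 7.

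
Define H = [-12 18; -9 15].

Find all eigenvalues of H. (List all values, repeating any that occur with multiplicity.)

det(H - μI) = (-12 - μ)(15 - μ) - (18)·(-9) = μ^2 - 3μ - 18.
This factors as (μ + 3)·(μ - 6) = 0.
Eigenvalues: -3, 6.

-3, 6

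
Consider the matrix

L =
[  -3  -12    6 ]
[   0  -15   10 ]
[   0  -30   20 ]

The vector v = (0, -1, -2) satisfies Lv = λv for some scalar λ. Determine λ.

5

Compute Lv: L·(0, -1, -2) = (0, -5, -10).
Since Lv = λv, compare component 2: -5 = λ·-1, so λ = 5.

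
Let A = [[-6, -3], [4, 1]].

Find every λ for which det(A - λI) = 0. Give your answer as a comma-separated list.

det(A - tI) = (-6 - t)(1 - t) - (-3)·(4) = t^2 + 5t + 6.
This factors as (t + 3)·(t + 2) = 0.
Eigenvalues: -3, -2.

-3, -2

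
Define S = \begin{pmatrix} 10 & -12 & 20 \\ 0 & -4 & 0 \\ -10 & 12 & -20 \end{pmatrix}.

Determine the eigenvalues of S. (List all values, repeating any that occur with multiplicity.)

-10, -4, 0

Set up det(rI - S) = 0.
Cofactor expansion gives p(r) = r^3 + 14r^2 + 40r.
Rational-root test: r = 0 gives p(0) = 0.
Factor out r: p(r) = r·(r^2 + 14r + 40).
The quadratic factors as (r + 10)·(r + 4).
Eigenvalues: -10, -4, 0.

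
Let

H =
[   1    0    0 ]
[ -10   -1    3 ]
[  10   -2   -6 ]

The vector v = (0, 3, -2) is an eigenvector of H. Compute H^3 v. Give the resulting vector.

(0, -81, 54)

First find the eigenvalue: Hv = (0, -9, 6) = -3·(0, 3, -2), so λ = -3.
Then H^3 v = λ^3·v = (-3)^3·(0, 3, -2) = -27·(0, 3, -2) = (0, -81, 54).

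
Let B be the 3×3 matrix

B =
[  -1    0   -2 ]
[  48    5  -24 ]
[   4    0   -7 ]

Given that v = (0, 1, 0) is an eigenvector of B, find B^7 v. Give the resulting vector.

First find the eigenvalue: Bv = (0, 5, 0) = 5·(0, 1, 0), so λ = 5.
Then B^7 v = λ^7·v = 5^7·(0, 1, 0) = 78125·(0, 1, 0) = (0, 78125, 0).

(0, 78125, 0)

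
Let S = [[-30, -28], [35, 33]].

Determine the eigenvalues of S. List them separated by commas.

-2, 5

det(S - μI) = (-30 - μ)(33 - μ) - (-28)·(35) = μ^2 - 3μ - 10.
This factors as (μ + 2)·(μ - 5) = 0.
Eigenvalues: -2, 5.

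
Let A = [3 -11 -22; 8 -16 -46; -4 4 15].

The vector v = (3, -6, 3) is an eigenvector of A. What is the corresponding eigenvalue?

Compute Av: A·(3, -6, 3) = (9, -18, 9).
Since Av = λv, compare component 1: 9 = λ·3, so λ = 3.

3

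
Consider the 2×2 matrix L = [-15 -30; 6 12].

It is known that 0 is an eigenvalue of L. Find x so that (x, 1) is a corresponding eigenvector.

We need (L)v = 0.
L = [[-15, -30], [6, 12]].
Row 1: (-15)·x + (-30)·1 = 0
Row 2: (6)·x + (12)·1 = 0
Solving gives x = -2.
Check: L·(-2, 1) = (0, 0) = 0·(-2, 1).

-2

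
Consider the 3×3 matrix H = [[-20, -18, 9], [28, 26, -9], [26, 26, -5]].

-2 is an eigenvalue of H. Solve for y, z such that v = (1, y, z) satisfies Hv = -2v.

-1, 0

We need (H + 2I)v = 0.
H + 2I = [[-18, -18, 9], [28, 28, -9], [26, 26, -3]].
Row 1: (-18)·1 + (-18)·y + (9)·z = 0
Row 2: (28)·1 + (28)·y + (-9)·z = 0
Row 3: (26)·1 + (26)·y + (-3)·z = 0
Solving gives y = -1, z = 0.
Check: H·(1, -1, 0) = (-2, 2, 0) = -2·(1, -1, 0).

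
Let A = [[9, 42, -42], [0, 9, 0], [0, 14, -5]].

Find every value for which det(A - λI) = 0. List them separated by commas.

Set up det(rI - A) = 0.
Cofactor expansion gives p(r) = r^3 - 13r^2 - 9r + 405.
Try r = -5: p(-5) = 0, so -5 is a root.
Factor out (r + 5): p(r) = (r + 5)·(r^2 - 18r + 81).
The quadratic factor is (r - 9)^2.
Eigenvalues: -5, 9, 9.

-5, 9, 9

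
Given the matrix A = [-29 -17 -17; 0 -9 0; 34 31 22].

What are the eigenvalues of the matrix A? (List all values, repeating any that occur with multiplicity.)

Set up det(tI - A) = 0.
Expanding the 3×3 determinant: p(t) = t^3 + 16t^2 + 3t - 540.
Since p(-9) = 0, t = -9 is a root.
Factor out (t + 9): p(t) = (t + 9)·(t^2 + 7t - 60).
The quadratic factors as (t + 12)·(t - 5).
Eigenvalues: -12, -9, 5.

-12, -9, 5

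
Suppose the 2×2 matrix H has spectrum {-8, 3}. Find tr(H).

trace(H) is the sum of the eigenvalues: (-8) + (3) = -5.

-5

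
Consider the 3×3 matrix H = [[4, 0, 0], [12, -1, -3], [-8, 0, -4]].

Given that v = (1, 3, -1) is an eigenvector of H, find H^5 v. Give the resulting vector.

First find the eigenvalue: Hv = (4, 12, -4) = 4·(1, 3, -1), so λ = 4.
Then H^5 v = λ^5·v = 4^5·(1, 3, -1) = 1024·(1, 3, -1) = (1024, 3072, -1024).

(1024, 3072, -1024)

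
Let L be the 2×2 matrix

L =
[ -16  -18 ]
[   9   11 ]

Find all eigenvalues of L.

-7, 2

det(L - rI) = (-16 - r)(11 - r) - (-18)·(9) = r^2 + 5r - 14.
This factors as (r + 7)·(r - 2) = 0.
Eigenvalues: -7, 2.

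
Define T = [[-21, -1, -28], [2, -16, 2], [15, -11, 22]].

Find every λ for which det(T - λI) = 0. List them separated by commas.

Compute the characteristic polynomial p(μ) = det(μI - T).
Expanding along the first row, p(μ) = μ^3 + 15μ^2 - 34μ - 840.
Rational-root test: μ = 7 gives p(7) = 0.
Dividing by (μ - 7) leaves μ^2 + 22μ + 120.
The quadratic factors as (μ + 12)·(μ + 10).
Eigenvalues: -12, -10, 7.

-12, -10, 7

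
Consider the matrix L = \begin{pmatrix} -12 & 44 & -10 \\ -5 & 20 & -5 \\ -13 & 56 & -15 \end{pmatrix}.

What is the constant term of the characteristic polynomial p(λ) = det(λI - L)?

0

p(0) = det(0·I − L) = det(−L) = (−1)^3·det(L).
det(L) = 0, so p(0) = 0.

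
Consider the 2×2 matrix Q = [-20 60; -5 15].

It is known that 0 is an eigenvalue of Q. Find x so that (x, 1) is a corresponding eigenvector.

We need (Q)v = 0.
Q = [[-20, 60], [-5, 15]].
Row 1: (-20)·x + (60)·1 = 0
Row 2: (-5)·x + (15)·1 = 0
Solving gives x = 3.
Check: Q·(3, 1) = (0, 0) = 0·(3, 1).

3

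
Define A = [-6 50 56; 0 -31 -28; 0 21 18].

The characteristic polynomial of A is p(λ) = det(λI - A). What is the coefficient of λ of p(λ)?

108

p(λ) = λ^3 + 19λ^2 + 108λ + 180.
The coefficient of λ is 108.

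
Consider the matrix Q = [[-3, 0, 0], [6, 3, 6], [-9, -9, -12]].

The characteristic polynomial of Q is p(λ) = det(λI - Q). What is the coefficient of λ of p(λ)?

45

p(λ) = λ^3 + 12λ^2 + 45λ + 54.
The coefficient of λ is 45.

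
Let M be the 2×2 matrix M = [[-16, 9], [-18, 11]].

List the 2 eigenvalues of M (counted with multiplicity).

det(M - λI) = (-16 - λ)(11 - λ) - (9)·(-18) = λ^2 + 5λ - 14.
This factors as (λ + 7)·(λ - 2) = 0.
Eigenvalues: -7, 2.

-7, 2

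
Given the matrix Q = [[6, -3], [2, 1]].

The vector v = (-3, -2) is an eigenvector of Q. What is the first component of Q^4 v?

-768

First find the eigenvalue: Qv = (-12, -8) = 4·(-3, -2), so λ = 4.
Then Q^4 v = λ^4·v = 4^4·(-3, -2) = 256·(-3, -2) = (-768, -512).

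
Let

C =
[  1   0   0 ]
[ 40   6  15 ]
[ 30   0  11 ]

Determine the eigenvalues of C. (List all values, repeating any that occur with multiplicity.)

1, 6, 11

Set up det(μI - C) = 0.
Expanding the 3×3 determinant: p(μ) = μ^3 - 18μ^2 + 83μ - 66.
Try μ = 1: p(1) = 0, so 1 is a root.
Factor out (μ - 1): p(μ) = (μ - 1)·(μ^2 - 17μ + 66).
The quadratic factors as (μ - 6)·(μ - 11).
Eigenvalues: 1, 6, 11.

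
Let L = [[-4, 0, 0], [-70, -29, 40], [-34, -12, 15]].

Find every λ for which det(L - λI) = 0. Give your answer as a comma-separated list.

Compute the characteristic polynomial p(r) = det(rI - L).
Expanding along the first row, p(r) = r^3 + 18r^2 + 101r + 180.
Try r = -5: p(-5) = 0, so -5 is a root.
Dividing by (r + 5) leaves r^2 + 13r + 36.
The quadratic factors as (r + 9)·(r + 4).
Eigenvalues: -9, -5, -4.

-9, -5, -4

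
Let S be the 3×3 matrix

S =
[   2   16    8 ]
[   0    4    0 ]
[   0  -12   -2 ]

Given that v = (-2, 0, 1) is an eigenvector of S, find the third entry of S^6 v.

First find the eigenvalue: Sv = (4, 0, -2) = -2·(-2, 0, 1), so λ = -2.
Then S^6 v = λ^6·v = (-2)^6·(-2, 0, 1) = 64·(-2, 0, 1) = (-128, 0, 64).

64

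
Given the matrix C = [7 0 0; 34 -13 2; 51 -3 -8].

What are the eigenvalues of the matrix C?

The characteristic polynomial is p(lambda) = det(lambda·I - C).
Expanding along the first row, p(lambda) = lambda^3 + 14·lambda^2 - 37·lambda - 770.
Try lambda = -10: p(-10) = 0, so -10 is a root.
Factor out (lambda + 10): p(lambda) = (lambda + 10)·(lambda^2 + 4·lambda - 77).
The quadratic factors as (lambda + 11)·(lambda - 7).
Eigenvalues: -11, -10, 7.

-11, -10, 7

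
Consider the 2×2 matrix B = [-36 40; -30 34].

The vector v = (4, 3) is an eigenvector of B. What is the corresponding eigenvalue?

Compute Bv: B·(4, 3) = (-24, -18).
Since Bv = λv, compare component 1: -24 = λ·4, so λ = -6.

-6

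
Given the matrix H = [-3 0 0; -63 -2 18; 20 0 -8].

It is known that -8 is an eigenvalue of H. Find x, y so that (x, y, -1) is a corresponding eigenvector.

We need (H + 8I)v = 0.
H + 8I = [[5, 0, 0], [-63, 6, 18], [20, 0, 0]].
Row 1: (5)·x + (0)·y + (0)·-1 = 0
Row 2: (-63)·x + (6)·y + (18)·-1 = 0
Row 3: (20)·x + (0)·y + (0)·-1 = 0
Solving gives x = 0, y = 3.
Check: H·(0, 3, -1) = (0, -24, 8) = -8·(0, 3, -1).

0, 3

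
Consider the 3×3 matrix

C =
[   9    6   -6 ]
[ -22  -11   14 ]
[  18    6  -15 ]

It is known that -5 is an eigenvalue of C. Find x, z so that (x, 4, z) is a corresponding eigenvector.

-3, -3

We need (C + 5I)v = 0.
C + 5I = [[14, 6, -6], [-22, -6, 14], [18, 6, -10]].
Row 1: (14)·x + (6)·4 + (-6)·z = 0
Row 2: (-22)·x + (-6)·4 + (14)·z = 0
Row 3: (18)·x + (6)·4 + (-10)·z = 0
Solving gives x = -3, z = -3.
Check: C·(-3, 4, -3) = (15, -20, 15) = -5·(-3, 4, -3).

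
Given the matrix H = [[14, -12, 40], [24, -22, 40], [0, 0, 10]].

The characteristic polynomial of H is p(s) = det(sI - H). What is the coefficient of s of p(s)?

-100

p(s) = s^3 - 2s^2 - 100s + 200.
The coefficient of s is -100.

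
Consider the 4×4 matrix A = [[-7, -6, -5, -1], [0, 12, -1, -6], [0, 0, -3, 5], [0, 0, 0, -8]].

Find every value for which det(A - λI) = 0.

A is upper triangular, so its eigenvalues are the diagonal entries.
Diagonal: -7, 12, -3, -8.

-8, -7, -3, 12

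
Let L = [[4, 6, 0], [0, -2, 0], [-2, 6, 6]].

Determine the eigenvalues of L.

-2, 4, 6

Set up det(μI - L) = 0.
Cofactor expansion gives p(μ) = μ^3 - 8μ^2 + 4μ + 48.
Try μ = -2: p(-2) = 0, so -2 is a root.
Dividing by (μ + 2) leaves μ^2 - 10μ + 24.
The quadratic factors as (μ - 4)·(μ - 6).
Eigenvalues: -2, 4, 6.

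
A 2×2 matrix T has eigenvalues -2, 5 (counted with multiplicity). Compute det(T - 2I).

-12

If T has eigenvalues -2, 5, then T - 2I has eigenvalues -4, 3.
det(T - 2I) = (-4) · (3) = -12.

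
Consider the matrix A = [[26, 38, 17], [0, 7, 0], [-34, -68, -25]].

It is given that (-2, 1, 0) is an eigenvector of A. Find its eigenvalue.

Compute Av: A·(-2, 1, 0) = (-14, 7, 0).
Since Av = λv, compare component 1: -14 = λ·-2, so λ = 7.

7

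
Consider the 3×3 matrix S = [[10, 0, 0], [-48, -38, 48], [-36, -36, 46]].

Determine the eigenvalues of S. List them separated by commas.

-2, 10, 10

Set up det(λI - S) = 0.
Expanding along the first row, p(λ) = λ^3 - 18λ^2 + 60λ + 200.
Try λ = -2: p(-2) = 0, so -2 is a root.
Dividing by (λ + 2) leaves λ^2 - 20λ + 100.
The quadratic factor is (λ - 10)^2.
Eigenvalues: -2, 10, 10.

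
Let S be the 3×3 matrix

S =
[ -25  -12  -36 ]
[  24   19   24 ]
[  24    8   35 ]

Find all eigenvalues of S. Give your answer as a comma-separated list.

7, 11, 11

Set up det(tI - S) = 0.
Cofactor expansion gives p(t) = t^3 - 29t^2 + 275t - 847.
Rational-root test: t = 11 gives p(11) = 0.
Factor out (t - 11): p(t) = (t - 11)·(t^2 - 18t + 77).
The quadratic factors as (t - 7)·(t - 11).
Eigenvalues: 7, 11, 11.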